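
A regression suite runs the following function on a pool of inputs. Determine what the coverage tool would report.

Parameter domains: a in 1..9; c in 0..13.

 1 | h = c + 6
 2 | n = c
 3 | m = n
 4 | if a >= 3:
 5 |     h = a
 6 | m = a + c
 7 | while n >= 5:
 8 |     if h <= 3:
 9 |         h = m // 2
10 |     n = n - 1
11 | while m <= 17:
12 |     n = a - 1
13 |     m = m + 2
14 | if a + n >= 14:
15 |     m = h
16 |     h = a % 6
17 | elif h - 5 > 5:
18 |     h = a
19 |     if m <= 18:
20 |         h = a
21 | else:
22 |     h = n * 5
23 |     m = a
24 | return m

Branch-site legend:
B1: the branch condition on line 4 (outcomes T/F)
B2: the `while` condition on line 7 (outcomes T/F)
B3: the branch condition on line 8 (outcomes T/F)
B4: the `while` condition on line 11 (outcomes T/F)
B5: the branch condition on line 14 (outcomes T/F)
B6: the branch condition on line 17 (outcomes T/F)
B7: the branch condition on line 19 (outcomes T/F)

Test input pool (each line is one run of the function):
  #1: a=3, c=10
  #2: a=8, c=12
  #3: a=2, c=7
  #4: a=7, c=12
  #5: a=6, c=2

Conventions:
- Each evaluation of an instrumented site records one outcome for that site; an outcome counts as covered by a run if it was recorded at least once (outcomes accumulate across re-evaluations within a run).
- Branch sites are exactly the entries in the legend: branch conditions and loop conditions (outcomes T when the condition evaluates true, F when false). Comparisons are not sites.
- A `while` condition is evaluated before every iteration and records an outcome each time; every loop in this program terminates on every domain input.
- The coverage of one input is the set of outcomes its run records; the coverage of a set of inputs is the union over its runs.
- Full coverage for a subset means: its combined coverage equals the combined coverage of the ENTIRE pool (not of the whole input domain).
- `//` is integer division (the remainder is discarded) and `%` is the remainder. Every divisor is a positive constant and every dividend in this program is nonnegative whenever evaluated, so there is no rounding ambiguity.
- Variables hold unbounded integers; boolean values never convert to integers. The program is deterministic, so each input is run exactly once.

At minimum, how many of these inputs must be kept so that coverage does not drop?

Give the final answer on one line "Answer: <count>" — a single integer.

#1 (a=3, c=10) -> covered: B1=T, B2=T, B2=F, B3=T, B3=F, B4=T, B4=F, B5=F, B6=F
#2 (a=8, c=12) -> covered: B1=T, B2=T, B2=F, B3=F, B4=F, B5=F, B6=F
#3 (a=2, c=7) -> covered: B1=F, B2=T, B2=F, B3=F, B4=T, B4=F, B5=F, B6=T, B7=F
#4 (a=7, c=12) -> covered: B1=T, B2=T, B2=F, B3=F, B4=F, B5=F, B6=F
#5 (a=6, c=2) -> covered: B1=T, B2=F, B4=T, B4=F, B5=F, B6=F
union over all inputs: B1=T, B1=F, B2=T, B2=F, B3=T, B3=F, B4=T, B4=F, B5=F, B6=T, B6=F, B7=F (12 outcomes)
checked all size-1 subsets: none covers 12 outcomes (max 9/12)
at size 2, {1, 3} reaches all 12 outcomes; every lexicographically earlier size-2 subset fails

Answer: 2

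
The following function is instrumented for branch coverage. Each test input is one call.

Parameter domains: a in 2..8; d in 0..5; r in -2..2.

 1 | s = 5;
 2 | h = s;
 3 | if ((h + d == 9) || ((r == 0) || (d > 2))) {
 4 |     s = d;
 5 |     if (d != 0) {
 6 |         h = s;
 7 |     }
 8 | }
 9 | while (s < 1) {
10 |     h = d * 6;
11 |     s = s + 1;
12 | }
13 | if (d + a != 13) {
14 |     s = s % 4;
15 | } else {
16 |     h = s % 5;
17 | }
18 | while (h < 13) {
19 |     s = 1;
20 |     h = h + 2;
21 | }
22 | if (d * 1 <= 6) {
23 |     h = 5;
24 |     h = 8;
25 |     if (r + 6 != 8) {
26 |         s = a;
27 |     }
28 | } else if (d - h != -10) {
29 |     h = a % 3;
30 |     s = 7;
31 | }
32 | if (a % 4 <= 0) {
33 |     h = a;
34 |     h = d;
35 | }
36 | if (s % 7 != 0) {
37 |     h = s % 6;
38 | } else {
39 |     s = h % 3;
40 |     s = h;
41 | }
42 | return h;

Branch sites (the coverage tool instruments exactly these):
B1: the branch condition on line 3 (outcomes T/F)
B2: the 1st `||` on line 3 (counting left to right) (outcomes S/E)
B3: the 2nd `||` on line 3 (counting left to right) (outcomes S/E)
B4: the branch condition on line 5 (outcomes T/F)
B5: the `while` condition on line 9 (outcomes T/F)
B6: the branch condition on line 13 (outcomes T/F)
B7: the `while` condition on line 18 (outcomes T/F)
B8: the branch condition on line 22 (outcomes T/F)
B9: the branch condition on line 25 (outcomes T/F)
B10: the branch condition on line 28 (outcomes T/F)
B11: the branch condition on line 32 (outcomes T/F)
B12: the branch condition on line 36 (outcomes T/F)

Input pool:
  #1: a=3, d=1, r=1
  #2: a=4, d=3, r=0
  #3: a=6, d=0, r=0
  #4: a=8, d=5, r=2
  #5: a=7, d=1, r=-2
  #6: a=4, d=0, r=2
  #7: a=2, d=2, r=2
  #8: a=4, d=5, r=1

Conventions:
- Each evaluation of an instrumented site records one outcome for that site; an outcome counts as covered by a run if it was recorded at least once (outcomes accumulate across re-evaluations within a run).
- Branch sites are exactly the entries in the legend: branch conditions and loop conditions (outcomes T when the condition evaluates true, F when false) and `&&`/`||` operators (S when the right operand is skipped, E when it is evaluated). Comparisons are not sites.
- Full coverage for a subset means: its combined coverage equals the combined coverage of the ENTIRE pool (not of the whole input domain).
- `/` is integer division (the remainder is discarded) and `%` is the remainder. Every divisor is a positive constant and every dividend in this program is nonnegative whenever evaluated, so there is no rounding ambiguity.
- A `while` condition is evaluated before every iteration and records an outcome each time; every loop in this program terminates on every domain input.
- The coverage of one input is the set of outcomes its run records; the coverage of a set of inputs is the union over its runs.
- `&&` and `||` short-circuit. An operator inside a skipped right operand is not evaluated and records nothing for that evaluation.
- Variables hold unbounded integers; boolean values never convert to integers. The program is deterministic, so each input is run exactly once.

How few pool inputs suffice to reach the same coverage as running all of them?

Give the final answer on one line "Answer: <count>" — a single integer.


input #1, a=3, d=1, r=1: events B2->E, B3->E, B1->F, B5->F, B6->T, B7->T, B7->T, B7->T, B7->T, B7->F, B8->T, B9->T, B11->F, B12->T; outcomes B1=F, B2=E, B3=E, B5=F, B6=T, B7=T, B7=F, B8=T, B9=T, B11=F, B12=T
input #2, a=4, d=3, r=0: events B2->E, B3->S, B1->T, B4->T, B5->F, B6->T, B7->T, B7->T, B7->T, B7->T, B7->T, B7->F, B8->T, B9->T, ...; outcomes B1=T, B2=E, B3=S, B4=T, B5=F, B6=T, B7=T, B7=F, B8=T, B9=T, B11=T, B12=T
input #3, a=6, d=0, r=0: events B2->E, B3->S, B1->T, B4->F, B5->T, B5->F, B6->T, B7->T, B7->T, B7->T, B7->T, B7->T, B7->T, B7->T, ...; outcomes B1=T, B2=E, B3=S, B4=F, B5=T, B5=F, B6=T, B7=T, B7=F, B8=T, B9=T, B11=F, B12=T
input #4, a=8, d=5, r=2: events B2->E, B3->E, B1->T, B4->T, B5->F, B6->F, B7->T, B7->T, B7->T, B7->T, B7->T, B7->T, B7->T, B7->F, ...; outcomes B1=T, B2=E, B3=E, B4=T, B5=F, B6=F, B7=T, B7=F, B8=T, B9=F, B11=T, B12=T
input #5, a=7, d=1, r=-2: events B2->E, B3->E, B1->F, B5->F, B6->T, B7->T, B7->T, B7->T, B7->T, B7->F, B8->T, B9->T, B11->F, B12->F; outcomes B1=F, B2=E, B3=E, B5=F, B6=T, B7=T, B7=F, B8=T, B9=T, B11=F, B12=F
input #6, a=4, d=0, r=2: events B2->E, B3->E, B1->F, B5->F, B6->T, B7->T, B7->T, B7->T, B7->T, B7->F, B8->T, B9->F, B11->T, B12->T; outcomes B1=F, B2=E, B3=E, B5=F, B6=T, B7=T, B7=F, B8=T, B9=F, B11=T, B12=T
input #7, a=2, d=2, r=2: events B2->E, B3->E, B1->F, B5->F, B6->T, B7->T, B7->T, B7->T, B7->T, B7->F, B8->T, B9->F, B11->F, B12->T; outcomes B1=F, B2=E, B3=E, B5=F, B6=T, B7=T, B7=F, B8=T, B9=F, B11=F, B12=T
input #8, a=4, d=5, r=1: events B2->E, B3->E, B1->T, B4->T, B5->F, B6->T, B7->T, B7->T, B7->T, B7->T, B7->F, B8->T, B9->T, B11->T, ...; outcomes B1=T, B2=E, B3=E, B4=T, B5=F, B6=T, B7=T, B7=F, B8=T, B9=T, B11=T, B12=T
together the pool reaches 20 outcomes: B1=T, B1=F, B2=E, B3=S, B3=E, B4=T, B4=F, B5=T, B5=F, B6=T, B6=F, B7=T, B7=F, B8=T, B9=T, B9=F, B11=T, B11=F, B12=T, B12=F
every size-1 subset falls short of the 20 outcomes (best: 13/20)
every size-2 subset falls short of the 20 outcomes (best: 18/20)
at size 3, {3, 4, 5} reaches all 20 outcomes; every lexicographically earlier size-3 subset fails
Answer: 3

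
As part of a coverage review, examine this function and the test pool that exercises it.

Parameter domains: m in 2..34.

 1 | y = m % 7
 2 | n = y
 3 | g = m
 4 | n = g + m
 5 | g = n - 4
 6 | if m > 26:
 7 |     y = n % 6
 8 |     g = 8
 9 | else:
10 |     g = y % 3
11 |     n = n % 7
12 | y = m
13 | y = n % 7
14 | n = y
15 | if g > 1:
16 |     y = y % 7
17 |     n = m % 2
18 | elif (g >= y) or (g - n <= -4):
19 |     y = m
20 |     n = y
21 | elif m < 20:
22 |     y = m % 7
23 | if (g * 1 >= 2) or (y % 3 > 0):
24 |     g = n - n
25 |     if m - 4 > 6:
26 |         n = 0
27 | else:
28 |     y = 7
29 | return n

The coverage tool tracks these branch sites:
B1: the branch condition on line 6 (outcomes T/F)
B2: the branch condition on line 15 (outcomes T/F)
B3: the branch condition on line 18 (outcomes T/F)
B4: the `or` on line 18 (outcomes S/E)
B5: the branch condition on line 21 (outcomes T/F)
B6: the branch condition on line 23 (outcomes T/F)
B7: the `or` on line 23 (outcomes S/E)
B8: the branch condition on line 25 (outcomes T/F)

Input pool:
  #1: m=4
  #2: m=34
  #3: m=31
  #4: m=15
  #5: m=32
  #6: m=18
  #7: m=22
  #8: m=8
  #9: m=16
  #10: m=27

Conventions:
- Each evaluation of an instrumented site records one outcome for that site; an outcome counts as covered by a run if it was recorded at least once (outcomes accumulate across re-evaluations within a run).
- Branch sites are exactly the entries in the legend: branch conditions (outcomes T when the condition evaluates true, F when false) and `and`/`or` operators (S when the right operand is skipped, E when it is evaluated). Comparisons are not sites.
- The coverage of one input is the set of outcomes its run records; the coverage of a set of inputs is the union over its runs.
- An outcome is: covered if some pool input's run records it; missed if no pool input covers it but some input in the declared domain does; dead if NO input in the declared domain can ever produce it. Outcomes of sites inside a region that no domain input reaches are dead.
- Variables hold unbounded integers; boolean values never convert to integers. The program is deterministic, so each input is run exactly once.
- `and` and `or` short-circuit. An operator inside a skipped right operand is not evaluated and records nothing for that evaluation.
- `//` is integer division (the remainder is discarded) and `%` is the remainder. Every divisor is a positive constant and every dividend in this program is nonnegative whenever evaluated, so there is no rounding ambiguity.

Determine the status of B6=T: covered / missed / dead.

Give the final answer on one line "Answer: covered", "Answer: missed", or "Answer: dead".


B6=T is recorded by pool input(s) 1, 2, 3, 4, 5, 7, 8, 9, 10 -> covered
Answer: covered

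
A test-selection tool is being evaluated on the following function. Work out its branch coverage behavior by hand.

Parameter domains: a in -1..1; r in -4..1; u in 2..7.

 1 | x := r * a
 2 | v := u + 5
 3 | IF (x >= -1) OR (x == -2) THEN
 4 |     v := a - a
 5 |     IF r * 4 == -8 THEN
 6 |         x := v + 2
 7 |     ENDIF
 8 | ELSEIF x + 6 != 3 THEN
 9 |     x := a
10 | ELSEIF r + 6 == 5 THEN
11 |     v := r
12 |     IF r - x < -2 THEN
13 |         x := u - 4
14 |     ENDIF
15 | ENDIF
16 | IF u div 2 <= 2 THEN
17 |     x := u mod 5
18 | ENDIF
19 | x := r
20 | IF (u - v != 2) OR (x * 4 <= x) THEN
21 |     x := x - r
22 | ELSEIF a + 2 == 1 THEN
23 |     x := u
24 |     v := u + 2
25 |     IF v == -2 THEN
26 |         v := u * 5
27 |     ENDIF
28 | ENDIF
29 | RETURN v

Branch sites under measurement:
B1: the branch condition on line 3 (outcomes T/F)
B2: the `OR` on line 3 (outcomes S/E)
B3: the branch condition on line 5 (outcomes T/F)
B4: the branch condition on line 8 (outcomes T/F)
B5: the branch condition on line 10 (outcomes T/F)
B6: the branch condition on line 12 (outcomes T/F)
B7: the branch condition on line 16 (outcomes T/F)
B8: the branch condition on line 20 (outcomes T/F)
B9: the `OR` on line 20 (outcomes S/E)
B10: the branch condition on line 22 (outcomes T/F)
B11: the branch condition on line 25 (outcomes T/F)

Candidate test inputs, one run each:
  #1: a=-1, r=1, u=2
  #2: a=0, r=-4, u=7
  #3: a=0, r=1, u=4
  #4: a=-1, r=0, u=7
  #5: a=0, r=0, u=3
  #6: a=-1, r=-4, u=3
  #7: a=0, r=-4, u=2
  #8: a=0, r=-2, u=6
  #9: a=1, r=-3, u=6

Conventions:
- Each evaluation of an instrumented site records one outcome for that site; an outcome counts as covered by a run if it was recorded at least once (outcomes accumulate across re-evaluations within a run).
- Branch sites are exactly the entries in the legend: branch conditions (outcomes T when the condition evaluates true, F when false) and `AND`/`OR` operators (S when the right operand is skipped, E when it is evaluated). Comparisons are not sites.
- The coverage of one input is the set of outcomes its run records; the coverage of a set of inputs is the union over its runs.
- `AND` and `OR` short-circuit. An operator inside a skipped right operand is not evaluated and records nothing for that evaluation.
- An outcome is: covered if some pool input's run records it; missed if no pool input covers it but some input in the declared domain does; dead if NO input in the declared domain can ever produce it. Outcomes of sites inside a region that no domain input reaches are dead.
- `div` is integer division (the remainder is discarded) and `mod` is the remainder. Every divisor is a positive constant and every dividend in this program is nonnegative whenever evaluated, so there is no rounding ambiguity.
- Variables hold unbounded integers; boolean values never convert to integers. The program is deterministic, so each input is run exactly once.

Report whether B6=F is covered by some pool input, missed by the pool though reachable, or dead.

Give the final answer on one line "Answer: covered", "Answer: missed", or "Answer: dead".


no pool input records B6=F
checking all 108 inputs in the declared domain: B6=F is never recorded -> dead
Answer: dead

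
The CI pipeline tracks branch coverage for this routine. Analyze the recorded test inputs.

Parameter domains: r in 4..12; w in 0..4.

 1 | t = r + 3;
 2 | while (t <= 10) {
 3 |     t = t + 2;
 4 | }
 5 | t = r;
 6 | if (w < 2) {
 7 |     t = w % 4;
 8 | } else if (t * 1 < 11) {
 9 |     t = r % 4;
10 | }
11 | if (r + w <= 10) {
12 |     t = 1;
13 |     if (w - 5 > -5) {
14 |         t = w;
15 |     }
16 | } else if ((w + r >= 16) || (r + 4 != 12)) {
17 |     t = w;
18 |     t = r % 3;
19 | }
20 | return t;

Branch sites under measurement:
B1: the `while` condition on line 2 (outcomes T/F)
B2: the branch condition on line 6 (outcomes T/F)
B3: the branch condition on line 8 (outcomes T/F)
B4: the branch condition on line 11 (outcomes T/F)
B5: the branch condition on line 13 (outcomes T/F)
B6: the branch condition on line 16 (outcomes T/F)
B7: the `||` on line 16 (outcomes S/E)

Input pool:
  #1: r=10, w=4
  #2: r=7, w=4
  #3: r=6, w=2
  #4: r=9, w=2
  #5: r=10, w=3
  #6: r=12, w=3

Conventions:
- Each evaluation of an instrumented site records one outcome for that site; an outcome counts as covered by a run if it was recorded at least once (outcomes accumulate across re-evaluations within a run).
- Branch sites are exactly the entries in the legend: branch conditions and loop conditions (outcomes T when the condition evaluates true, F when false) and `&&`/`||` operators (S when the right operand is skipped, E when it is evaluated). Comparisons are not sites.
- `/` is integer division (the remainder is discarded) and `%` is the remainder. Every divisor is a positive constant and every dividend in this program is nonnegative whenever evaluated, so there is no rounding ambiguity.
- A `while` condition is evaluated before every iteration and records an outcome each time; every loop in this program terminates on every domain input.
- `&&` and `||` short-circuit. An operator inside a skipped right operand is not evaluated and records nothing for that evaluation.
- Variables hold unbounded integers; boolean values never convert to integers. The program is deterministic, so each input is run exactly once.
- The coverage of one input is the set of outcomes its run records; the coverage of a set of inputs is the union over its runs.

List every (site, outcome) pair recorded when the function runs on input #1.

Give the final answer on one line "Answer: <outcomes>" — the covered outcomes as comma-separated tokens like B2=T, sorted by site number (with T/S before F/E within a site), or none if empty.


Simulating input #1 (r=10, w=4) step by step:
  B1->F, B2->F, B3->T, B4->F, B7->E, B6->T
collecting distinct outcomes: B1=F, B2=F, B3=T, B4=F, B6=T, B7=E
Answer: B1=F, B2=F, B3=T, B4=F, B6=T, B7=E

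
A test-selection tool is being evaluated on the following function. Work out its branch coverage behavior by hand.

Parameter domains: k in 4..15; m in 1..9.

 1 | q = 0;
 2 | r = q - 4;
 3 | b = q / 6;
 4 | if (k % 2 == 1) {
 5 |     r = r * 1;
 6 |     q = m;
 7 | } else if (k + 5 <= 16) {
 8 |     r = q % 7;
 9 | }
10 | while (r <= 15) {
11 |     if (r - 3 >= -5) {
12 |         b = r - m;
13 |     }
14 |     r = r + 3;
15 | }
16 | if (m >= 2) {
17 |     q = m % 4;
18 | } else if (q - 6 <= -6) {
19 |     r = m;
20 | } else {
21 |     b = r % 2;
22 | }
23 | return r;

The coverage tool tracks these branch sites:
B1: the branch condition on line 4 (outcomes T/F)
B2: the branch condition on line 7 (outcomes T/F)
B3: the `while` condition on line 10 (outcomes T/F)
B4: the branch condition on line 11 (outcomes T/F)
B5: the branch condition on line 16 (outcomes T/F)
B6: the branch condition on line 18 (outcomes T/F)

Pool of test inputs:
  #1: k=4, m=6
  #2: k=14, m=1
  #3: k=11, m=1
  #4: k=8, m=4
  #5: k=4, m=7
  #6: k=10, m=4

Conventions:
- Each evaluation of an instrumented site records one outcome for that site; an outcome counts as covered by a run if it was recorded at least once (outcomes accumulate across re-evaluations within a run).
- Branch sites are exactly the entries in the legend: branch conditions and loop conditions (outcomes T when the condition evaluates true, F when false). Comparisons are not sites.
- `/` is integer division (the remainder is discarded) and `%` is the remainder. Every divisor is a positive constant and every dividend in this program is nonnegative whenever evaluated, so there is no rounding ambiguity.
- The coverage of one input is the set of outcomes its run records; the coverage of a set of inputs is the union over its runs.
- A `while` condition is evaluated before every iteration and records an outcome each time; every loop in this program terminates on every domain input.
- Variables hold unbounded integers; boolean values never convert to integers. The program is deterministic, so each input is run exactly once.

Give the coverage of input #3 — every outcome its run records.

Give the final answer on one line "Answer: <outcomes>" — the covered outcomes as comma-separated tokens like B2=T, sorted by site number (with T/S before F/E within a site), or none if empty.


Event log for input #3 (k=11, m=1):
  B1->T, B3->T, B4->F, B3->T, B4->T, B3->T, B4->T, B3->T, B4->T, B3->T
  B4->T, B3->T, B4->T, B3->T, B4->T, B3->F, B5->F, B6->F
collecting distinct outcomes: B1=T, B3=T, B3=F, B4=T, B4=F, B5=F, B6=F
Answer: B1=T, B3=T, B3=F, B4=T, B4=F, B5=F, B6=F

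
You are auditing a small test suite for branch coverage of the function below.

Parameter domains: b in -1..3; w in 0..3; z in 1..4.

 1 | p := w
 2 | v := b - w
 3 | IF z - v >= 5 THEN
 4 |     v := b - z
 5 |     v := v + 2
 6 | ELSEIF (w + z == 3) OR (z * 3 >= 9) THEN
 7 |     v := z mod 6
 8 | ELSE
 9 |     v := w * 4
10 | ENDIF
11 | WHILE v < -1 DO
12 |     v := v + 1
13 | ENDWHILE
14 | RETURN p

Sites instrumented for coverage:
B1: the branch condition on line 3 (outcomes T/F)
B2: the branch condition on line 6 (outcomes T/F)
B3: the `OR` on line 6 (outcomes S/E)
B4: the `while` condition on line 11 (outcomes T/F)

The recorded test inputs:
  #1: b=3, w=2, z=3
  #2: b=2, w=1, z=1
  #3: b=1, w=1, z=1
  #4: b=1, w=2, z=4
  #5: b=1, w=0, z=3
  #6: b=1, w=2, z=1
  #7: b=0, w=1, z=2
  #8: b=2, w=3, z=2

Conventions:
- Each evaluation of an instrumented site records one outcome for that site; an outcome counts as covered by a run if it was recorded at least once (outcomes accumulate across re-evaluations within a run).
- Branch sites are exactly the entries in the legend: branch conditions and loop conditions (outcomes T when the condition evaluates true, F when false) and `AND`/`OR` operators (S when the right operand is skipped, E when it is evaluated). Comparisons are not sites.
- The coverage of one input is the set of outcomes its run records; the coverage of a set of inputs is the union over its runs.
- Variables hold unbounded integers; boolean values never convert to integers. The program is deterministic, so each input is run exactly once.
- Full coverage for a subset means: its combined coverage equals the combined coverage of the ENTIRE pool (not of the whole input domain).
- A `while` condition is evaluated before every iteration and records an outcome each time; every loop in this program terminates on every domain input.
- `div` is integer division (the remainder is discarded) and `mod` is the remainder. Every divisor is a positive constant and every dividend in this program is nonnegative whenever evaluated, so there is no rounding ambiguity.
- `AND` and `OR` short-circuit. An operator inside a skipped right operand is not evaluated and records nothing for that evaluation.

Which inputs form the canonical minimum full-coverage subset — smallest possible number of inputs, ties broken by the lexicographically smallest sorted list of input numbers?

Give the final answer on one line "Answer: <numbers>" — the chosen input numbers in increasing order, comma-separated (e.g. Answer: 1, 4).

test 1 (b=3, w=2, z=3) fires B1->F, B3->E, B2->T, B4->F; hits B1=F, B2=T, B3=E, B4=F
test 2 (b=2, w=1, z=1) fires B1->F, B3->E, B2->F, B4->F; hits B1=F, B2=F, B3=E, B4=F
test 3 (b=1, w=1, z=1) fires B1->F, B3->E, B2->F, B4->F; hits B1=F, B2=F, B3=E, B4=F
test 4 (b=1, w=2, z=4) fires B1->T, B4->F; hits B1=T, B4=F
test 5 (b=1, w=0, z=3) fires B1->F, B3->S, B2->T, B4->F; hits B1=F, B2=T, B3=S, B4=F
test 6 (b=1, w=2, z=1) fires B1->F, B3->S, B2->T, B4->F; hits B1=F, B2=T, B3=S, B4=F
test 7 (b=0, w=1, z=2) fires B1->F, B3->S, B2->T, B4->F; hits B1=F, B2=T, B3=S, B4=F
test 8 (b=2, w=3, z=2) fires B1->F, B3->E, B2->F, B4->F; hits B1=F, B2=F, B3=E, B4=F
union over all inputs: B1=T, B1=F, B2=T, B2=F, B3=S, B3=E, B4=F (7 outcomes)
size 1 is not enough: best union over all size-1 subsets is 4/7
size 2 is not enough: best union over all size-2 subsets is 6/7
size 3: inputs {2, 4, 5} cover all 7 outcomes, and no lexicographically smaller subset of this size does

Answer: 2, 4, 5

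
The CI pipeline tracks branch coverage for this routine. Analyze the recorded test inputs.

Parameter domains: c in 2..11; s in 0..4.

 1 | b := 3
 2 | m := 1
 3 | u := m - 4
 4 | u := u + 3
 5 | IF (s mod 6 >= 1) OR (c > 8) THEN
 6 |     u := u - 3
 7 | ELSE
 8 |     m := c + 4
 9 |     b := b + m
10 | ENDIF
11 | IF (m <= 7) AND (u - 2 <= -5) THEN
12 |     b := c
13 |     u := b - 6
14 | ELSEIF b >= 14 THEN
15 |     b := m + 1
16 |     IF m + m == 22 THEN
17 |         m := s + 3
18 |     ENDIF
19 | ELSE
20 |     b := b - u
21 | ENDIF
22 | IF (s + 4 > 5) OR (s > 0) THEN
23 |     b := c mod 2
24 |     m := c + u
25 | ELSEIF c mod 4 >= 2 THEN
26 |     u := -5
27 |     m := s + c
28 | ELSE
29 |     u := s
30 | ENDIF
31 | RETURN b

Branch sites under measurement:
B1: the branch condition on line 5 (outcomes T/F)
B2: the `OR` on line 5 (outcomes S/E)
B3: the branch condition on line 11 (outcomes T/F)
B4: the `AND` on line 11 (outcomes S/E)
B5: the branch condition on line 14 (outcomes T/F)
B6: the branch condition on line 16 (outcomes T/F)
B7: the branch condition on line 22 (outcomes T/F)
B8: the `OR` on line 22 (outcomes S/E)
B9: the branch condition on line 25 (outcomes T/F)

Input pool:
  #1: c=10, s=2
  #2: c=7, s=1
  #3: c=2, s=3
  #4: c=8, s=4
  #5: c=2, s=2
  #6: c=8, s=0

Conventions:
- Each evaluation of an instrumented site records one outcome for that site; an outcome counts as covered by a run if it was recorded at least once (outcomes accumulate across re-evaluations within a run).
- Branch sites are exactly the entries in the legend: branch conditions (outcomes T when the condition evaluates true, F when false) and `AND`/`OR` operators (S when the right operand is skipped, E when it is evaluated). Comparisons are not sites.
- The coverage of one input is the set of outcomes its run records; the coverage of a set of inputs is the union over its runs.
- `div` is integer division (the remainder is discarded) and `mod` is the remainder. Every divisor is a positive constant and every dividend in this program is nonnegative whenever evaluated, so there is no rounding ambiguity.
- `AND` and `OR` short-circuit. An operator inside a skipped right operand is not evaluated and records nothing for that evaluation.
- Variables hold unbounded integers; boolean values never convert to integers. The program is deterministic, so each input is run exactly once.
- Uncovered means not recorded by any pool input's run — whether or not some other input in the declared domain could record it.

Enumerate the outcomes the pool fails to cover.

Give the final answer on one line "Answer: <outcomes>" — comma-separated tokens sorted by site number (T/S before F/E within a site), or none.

test 1 (c=10, s=2) hits B1=T, B2=S, B3=T, B4=E, B7=T, B8=S
test 2 (c=7, s=1) hits B1=T, B2=S, B3=T, B4=E, B7=T, B8=E
test 3 (c=2, s=3) hits B1=T, B2=S, B3=T, B4=E, B7=T, B8=S
test 4 (c=8, s=4) hits B1=T, B2=S, B3=T, B4=E, B7=T, B8=S
test 5 (c=2, s=2) hits B1=T, B2=S, B3=T, B4=E, B7=T, B8=S
test 6 (c=8, s=0) hits B1=F, B2=E, B3=F, B4=S, B5=T, B6=F, B7=F, B8=E, B9=F
union over the pool: B1=T, B1=F, B2=S, B2=E, B3=T, B3=F, B4=S, B4=E, B5=T, B6=F, B7=T, B7=F, B8=S, B8=E, B9=F
uncovered (3 of 18): B5=F, B6=T, B9=T

Answer: B5=F, B6=T, B9=T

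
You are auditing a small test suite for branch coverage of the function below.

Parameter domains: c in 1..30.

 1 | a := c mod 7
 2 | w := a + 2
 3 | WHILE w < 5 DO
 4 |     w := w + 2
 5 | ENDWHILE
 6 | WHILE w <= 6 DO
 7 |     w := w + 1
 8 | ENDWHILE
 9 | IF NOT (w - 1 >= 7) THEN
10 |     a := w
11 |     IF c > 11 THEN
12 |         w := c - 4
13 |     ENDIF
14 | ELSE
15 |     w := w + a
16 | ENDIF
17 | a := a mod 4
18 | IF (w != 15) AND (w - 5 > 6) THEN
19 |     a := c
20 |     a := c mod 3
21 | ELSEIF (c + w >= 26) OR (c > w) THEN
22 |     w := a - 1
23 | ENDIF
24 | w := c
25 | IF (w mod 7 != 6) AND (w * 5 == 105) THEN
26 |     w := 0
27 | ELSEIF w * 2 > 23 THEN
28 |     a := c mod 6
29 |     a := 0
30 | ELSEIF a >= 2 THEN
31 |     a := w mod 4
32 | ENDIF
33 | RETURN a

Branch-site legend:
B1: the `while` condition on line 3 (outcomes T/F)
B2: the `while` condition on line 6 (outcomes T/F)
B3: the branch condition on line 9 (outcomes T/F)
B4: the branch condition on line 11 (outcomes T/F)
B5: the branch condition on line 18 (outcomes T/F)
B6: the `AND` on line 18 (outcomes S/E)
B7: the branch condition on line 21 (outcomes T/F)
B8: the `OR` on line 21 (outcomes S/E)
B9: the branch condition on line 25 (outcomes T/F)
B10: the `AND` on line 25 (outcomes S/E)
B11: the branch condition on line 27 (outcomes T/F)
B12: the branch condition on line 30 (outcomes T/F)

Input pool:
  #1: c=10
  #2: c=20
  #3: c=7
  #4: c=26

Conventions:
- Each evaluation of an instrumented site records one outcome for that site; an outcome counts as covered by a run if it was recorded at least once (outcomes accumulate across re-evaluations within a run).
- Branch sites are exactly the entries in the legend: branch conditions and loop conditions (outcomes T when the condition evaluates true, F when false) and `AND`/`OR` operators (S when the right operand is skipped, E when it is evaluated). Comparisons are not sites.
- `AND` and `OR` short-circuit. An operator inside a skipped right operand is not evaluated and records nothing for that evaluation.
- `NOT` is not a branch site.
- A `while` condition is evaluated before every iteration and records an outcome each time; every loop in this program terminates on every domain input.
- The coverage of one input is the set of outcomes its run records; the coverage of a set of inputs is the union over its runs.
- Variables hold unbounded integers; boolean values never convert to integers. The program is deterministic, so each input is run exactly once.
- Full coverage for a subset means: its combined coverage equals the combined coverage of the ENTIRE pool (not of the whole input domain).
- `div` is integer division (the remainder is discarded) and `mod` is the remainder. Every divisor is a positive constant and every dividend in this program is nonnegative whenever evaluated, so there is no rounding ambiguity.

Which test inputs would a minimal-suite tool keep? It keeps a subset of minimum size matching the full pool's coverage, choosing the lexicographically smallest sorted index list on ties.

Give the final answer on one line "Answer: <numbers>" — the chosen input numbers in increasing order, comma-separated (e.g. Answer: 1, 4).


input #1 (c=10): covers B1=F, B2=T, B2=F, B3=T, B4=F, B5=F, B6=E, B7=T, B8=E, B9=F, B10=E, B11=F, B12=T
input #2 (c=20): covers B1=F, B2=F, B3=F, B5=T, B6=E, B9=F, B10=S, B11=T
input #3 (c=7): covers B1=T, B1=F, B2=T, B2=F, B3=T, B4=F, B5=F, B6=E, B7=F, B8=E, B9=F, B10=E, B11=F, B12=T
input #4 (c=26): covers B1=F, B2=F, B3=T, B4=T, B5=T, B6=E, B9=F, B10=E, B11=T
union over all inputs: B1=T, B1=F, B2=T, B2=F, B3=T, B3=F, B4=T, B4=F, B5=T, B5=F, B6=E, B7=T, B7=F, B8=E, B9=F, B10=S, B10=E, B11=T, B11=F, B12=T (20 outcomes)
size 1 is not enough: best union over all size-1 subsets is 14/20
size 2 is not enough: best union over all size-2 subsets is 18/20
size 3 is not enough: best union over all size-3 subsets is 19/20
the canonical winner is {1, 2, 3, 4}: size 4, full 20-outcome coverage, earliest index list among size-4 covers
Answer: 1, 2, 3, 4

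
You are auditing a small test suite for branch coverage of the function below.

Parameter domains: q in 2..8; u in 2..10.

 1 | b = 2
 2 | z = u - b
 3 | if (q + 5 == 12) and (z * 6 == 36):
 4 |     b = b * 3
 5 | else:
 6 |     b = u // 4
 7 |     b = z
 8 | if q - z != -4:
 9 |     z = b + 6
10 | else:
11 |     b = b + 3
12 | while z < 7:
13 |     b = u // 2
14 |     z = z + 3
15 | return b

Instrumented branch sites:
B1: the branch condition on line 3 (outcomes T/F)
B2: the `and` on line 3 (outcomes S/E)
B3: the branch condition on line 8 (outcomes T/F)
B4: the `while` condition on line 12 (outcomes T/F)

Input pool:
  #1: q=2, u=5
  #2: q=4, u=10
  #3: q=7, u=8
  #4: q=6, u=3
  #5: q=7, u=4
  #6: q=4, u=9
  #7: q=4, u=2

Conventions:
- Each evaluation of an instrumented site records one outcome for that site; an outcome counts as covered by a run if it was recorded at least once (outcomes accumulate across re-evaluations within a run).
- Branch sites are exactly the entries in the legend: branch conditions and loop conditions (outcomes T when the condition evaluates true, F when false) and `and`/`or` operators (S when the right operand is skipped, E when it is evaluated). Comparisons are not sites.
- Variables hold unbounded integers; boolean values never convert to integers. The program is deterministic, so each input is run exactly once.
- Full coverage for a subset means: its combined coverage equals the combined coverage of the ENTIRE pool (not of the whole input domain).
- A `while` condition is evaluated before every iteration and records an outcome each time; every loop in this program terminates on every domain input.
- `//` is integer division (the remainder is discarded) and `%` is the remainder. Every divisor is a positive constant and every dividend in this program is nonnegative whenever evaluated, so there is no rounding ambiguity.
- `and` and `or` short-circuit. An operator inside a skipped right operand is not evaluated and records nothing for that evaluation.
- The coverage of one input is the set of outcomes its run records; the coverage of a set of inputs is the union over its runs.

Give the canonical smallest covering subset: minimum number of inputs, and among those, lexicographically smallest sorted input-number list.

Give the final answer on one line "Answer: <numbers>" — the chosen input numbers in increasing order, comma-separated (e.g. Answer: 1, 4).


run #1 (q=2, u=5) records B1=F, B2=S, B3=T, B4=F
run #2 (q=4, u=10) records B1=F, B2=S, B3=F, B4=F
run #3 (q=7, u=8) records B1=T, B2=E, B3=T, B4=F
run #4 (q=6, u=3) records B1=F, B2=S, B3=T, B4=F
run #5 (q=7, u=4) records B1=F, B2=E, B3=T, B4=F
run #6 (q=4, u=9) records B1=F, B2=S, B3=T, B4=F
run #7 (q=4, u=2) records B1=F, B2=S, B3=T, B4=T, B4=F
union over all inputs: B1=T, B1=F, B2=S, B2=E, B3=T, B3=F, B4=T, B4=F (8 outcomes)
size 1 is not enough: best union over all size-1 subsets is 5/8
size 2 is not enough: best union over all size-2 subsets is 7/8
inputs {2, 3, 7} (size 3) cover everything; no size-3 subset with a lexicographically smaller index list covers all 8
Answer: 2, 3, 7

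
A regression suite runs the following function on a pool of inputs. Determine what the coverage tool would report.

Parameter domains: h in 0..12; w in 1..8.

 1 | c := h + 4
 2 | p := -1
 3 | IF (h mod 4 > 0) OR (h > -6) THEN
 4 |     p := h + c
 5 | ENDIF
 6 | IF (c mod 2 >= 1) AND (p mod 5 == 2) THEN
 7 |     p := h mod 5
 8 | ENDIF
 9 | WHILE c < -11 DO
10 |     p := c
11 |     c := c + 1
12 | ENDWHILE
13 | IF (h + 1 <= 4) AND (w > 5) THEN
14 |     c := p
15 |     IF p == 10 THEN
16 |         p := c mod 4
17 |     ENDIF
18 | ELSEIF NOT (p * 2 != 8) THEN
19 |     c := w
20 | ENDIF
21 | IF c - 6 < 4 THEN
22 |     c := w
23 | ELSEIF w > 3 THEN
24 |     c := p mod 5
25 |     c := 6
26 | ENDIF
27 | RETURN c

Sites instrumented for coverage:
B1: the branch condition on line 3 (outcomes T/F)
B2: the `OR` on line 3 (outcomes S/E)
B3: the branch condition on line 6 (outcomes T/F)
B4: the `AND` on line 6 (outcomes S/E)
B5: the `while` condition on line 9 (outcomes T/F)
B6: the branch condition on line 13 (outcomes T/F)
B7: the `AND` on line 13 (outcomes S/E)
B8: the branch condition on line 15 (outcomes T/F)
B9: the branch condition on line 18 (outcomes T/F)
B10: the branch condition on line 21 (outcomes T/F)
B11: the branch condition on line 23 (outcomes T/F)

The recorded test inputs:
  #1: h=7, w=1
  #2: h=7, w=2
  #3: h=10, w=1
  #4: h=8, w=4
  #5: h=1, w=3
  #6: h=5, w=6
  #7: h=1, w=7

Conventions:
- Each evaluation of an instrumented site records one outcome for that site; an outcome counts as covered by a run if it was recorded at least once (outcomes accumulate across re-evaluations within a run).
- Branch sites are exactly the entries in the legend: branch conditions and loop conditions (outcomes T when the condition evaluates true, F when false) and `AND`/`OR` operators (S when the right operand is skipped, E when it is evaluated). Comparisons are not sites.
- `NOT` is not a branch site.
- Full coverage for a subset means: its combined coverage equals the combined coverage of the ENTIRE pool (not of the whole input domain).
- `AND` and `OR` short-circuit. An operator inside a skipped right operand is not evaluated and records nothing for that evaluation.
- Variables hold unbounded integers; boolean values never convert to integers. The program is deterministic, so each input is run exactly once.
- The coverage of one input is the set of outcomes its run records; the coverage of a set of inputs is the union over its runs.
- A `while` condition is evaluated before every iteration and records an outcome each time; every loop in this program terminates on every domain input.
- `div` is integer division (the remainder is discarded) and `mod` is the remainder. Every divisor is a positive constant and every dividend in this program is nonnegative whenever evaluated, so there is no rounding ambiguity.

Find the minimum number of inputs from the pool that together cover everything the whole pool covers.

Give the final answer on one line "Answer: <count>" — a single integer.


input #1 (h=7, w=1): events B2->S, B1->T, B4->E, B3->F, B5->F, B7->S, B6->F, B9->F, B10->F, B11->F; covers B1=T, B2=S, B3=F, B4=E, B5=F, B6=F, B7=S, B9=F, B10=F, B11=F
input #2 (h=7, w=2): events B2->S, B1->T, B4->E, B3->F, B5->F, B7->S, B6->F, B9->F, B10->F, B11->F; covers B1=T, B2=S, B3=F, B4=E, B5=F, B6=F, B7=S, B9=F, B10=F, B11=F
input #3 (h=10, w=1): events B2->S, B1->T, B4->S, B3->F, B5->F, B7->S, B6->F, B9->F, B10->F, B11->F; covers B1=T, B2=S, B3=F, B4=S, B5=F, B6=F, B7=S, B9=F, B10=F, B11=F
input #4 (h=8, w=4): events B2->E, B1->T, B4->S, B3->F, B5->F, B7->S, B6->F, B9->F, B10->F, B11->T; covers B1=T, B2=E, B3=F, B4=S, B5=F, B6=F, B7=S, B9=F, B10=F, B11=T
input #5 (h=1, w=3): events B2->S, B1->T, B4->E, B3->F, B5->F, B7->E, B6->F, B9->F, B10->T; covers B1=T, B2=S, B3=F, B4=E, B5=F, B6=F, B7=E, B9=F, B10=T
input #6 (h=5, w=6): events B2->S, B1->T, B4->E, B3->F, B5->F, B7->S, B6->F, B9->F, B10->T; covers B1=T, B2=S, B3=F, B4=E, B5=F, B6=F, B7=S, B9=F, B10=T
input #7 (h=1, w=7): events B2->S, B1->T, B4->E, B3->F, B5->F, B7->E, B6->T, B8->F, B10->T; covers B1=T, B2=S, B3=F, B4=E, B5=F, B6=T, B7=E, B8=F, B10=T
union over all inputs: B1=T, B2=S, B2=E, B3=F, B4=S, B4=E, B5=F, B6=T, B6=F, B7=S, B7=E, B8=F, B9=F, B10=T, B10=F, B11=T, B11=F (17 outcomes)
checked all size-1 subsets: none covers 17 outcomes (max 10/17)
checked all size-2 subsets: none covers 17 outcomes (max 16/17)
at size 3, {1, 4, 7} reaches all 17 outcomes; every lexicographically earlier size-3 subset fails
Answer: 3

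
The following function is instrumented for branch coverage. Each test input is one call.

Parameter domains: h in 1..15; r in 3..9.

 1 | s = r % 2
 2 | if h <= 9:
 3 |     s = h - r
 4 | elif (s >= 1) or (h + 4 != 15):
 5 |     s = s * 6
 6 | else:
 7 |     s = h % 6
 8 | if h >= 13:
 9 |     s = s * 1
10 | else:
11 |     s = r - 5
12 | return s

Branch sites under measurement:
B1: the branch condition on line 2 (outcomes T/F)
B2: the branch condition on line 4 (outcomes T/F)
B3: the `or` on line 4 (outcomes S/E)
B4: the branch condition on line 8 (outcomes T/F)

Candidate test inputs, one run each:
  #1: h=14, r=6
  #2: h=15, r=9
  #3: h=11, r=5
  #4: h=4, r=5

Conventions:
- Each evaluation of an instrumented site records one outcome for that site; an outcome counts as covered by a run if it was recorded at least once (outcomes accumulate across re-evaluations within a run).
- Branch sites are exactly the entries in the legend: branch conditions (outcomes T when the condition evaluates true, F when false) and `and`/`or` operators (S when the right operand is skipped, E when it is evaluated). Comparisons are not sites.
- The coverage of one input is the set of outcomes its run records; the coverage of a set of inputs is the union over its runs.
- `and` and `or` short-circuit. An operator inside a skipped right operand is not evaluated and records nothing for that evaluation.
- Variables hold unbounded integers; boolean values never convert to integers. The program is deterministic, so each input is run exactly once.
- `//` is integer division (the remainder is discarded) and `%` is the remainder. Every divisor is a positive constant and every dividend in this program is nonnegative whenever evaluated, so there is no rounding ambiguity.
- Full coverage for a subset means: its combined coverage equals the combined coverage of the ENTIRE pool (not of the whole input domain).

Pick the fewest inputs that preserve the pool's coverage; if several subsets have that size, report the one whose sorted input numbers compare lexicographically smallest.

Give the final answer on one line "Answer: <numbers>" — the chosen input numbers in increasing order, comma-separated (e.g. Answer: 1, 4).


test 1 (h=14, r=6) fires B1->F, B3->E, B2->T, B4->T; hits B1=F, B2=T, B3=E, B4=T
test 2 (h=15, r=9) fires B1->F, B3->S, B2->T, B4->T; hits B1=F, B2=T, B3=S, B4=T
test 3 (h=11, r=5) fires B1->F, B3->S, B2->T, B4->F; hits B1=F, B2=T, B3=S, B4=F
test 4 (h=4, r=5) fires B1->T, B4->F; hits B1=T, B4=F
the full pool covers 7 outcomes: B1=T, B1=F, B2=T, B3=S, B3=E, B4=T, B4=F
size 1 is not enough: best union over all size-1 subsets is 4/7
size 2 is not enough: best union over all size-2 subsets is 6/7
inputs {1, 2, 4} (size 3) cover everything; no size-3 subset with a lexicographically smaller index list covers all 7
Answer: 1, 2, 4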